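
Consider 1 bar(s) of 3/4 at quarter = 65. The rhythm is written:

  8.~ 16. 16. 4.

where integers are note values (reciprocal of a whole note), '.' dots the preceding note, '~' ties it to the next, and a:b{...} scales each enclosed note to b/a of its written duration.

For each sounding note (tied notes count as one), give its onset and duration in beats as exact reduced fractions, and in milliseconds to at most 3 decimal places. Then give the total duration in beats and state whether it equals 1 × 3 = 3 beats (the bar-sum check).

1) 0.0ms=0b +1038.462ms=9/8b
2) 1038.462ms=9/8b +346.154ms=3/8b
3) 1384.615ms=3/2b +1384.615ms=3/2b
Σ=3b of 3 (65bpm 3/4) — PASS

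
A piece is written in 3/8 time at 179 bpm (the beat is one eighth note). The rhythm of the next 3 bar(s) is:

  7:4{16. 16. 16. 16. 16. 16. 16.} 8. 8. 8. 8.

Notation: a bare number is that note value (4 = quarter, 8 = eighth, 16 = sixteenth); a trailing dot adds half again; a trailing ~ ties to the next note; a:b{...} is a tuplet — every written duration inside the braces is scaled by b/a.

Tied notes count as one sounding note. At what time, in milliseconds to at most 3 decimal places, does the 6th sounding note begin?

note 6 onset = 15/7b = 718.276ms

1. 0.0ms @ 0 + 143.655ms (3/7)
2. 143.655ms @ 3/7 + 143.655ms (3/7)
3. 287.31ms @ 6/7 + 143.655ms (3/7)
4. 430.966ms @ 9/7 + 143.655ms (3/7)
5. 574.621ms @ 12/7 + 143.655ms (3/7)
6. 718.276ms @ 15/7 + 143.655ms (3/7)
7. 861.931ms @ 18/7 + 143.655ms (3/7)
8. 1005.587ms @ 3 + 502.793ms (3/2)
9. 1508.38ms @ 9/2 + 502.793ms (3/2)
10. 2011.173ms @ 6 + 502.793ms (3/2)
11. 2513.966ms @ 15/2 + 502.793ms (3/2)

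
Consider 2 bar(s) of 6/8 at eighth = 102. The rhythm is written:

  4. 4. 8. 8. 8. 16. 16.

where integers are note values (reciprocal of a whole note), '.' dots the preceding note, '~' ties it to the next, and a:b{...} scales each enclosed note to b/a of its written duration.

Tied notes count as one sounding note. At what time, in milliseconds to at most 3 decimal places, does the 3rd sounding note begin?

1. 0.0ms @ 0 + 1764.706ms (3)
2. 1764.706ms @ 3 + 1764.706ms (3)
3. 3529.412ms @ 6 + 882.353ms (3/2)
4. 4411.765ms @ 15/2 + 882.353ms (3/2)
5. 5294.118ms @ 9 + 882.353ms (3/2)
6. 6176.471ms @ 21/2 + 441.176ms (3/4)
7. 6617.647ms @ 45/4 + 441.176ms (3/4)

note 3 onset = 6b = 3529.412ms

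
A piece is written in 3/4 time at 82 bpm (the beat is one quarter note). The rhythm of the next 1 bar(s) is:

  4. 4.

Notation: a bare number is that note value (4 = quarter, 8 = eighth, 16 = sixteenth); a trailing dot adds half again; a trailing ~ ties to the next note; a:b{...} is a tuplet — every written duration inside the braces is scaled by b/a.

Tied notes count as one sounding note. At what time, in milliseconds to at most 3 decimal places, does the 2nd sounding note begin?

1. 0.0ms @ 0 + 1097.561ms (3/2)
2. 1097.561ms @ 3/2 + 1097.561ms (3/2)

note 2 onset = 3/2b = 1097.561ms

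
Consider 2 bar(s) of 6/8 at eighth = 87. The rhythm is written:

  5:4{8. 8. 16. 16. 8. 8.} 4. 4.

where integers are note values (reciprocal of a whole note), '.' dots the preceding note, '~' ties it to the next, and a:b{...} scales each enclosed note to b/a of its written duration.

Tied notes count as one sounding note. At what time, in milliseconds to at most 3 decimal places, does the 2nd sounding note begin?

1. 0.0ms @ 0 + 827.586ms (6/5)
2. 827.586ms @ 6/5 + 827.586ms (6/5)
3. 1655.172ms @ 12/5 + 413.793ms (3/5)
4. 2068.966ms @ 3 + 413.793ms (3/5)
5. 2482.759ms @ 18/5 + 827.586ms (6/5)
6. 3310.345ms @ 24/5 + 827.586ms (6/5)
7. 4137.931ms @ 6 + 2068.966ms (3)
8. 6206.897ms @ 9 + 2068.966ms (3)

note 2 onset = 6/5b = 827.586ms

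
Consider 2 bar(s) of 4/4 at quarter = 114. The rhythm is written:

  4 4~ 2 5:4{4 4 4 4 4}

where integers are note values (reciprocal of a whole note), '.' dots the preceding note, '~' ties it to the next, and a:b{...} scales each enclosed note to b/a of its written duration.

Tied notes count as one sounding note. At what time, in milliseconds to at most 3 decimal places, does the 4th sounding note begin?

note 4 onset = 24/5b = 2526.316ms

1. 0.0ms @ 0 + 526.316ms (1)
2. 526.316ms @ 1 + 1578.947ms (3)
3. 2105.263ms @ 4 + 421.053ms (4/5)
4. 2526.316ms @ 24/5 + 421.053ms (4/5)
5. 2947.368ms @ 28/5 + 421.053ms (4/5)
6. 3368.421ms @ 32/5 + 421.053ms (4/5)
7. 3789.474ms @ 36/5 + 421.053ms (4/5)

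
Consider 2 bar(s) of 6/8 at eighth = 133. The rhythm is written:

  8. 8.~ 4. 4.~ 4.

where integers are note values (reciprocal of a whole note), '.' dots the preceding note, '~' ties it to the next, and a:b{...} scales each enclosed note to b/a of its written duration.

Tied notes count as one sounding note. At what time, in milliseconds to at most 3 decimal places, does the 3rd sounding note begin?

note 3 onset = 6b = 2706.767ms

1. 0.0ms @ 0 + 676.692ms (3/2)
2. 676.692ms @ 3/2 + 2030.075ms (9/2)
3. 2706.767ms @ 6 + 2706.767ms (6)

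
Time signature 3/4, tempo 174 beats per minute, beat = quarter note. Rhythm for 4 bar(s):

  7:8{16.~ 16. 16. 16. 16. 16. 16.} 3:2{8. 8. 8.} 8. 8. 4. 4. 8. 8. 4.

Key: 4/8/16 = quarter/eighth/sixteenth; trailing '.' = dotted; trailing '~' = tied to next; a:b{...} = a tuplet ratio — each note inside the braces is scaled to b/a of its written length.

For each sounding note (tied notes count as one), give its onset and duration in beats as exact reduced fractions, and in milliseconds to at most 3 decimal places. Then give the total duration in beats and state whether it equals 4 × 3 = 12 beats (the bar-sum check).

1) 0.0ms=0b +295.567ms=6/7b
2) 295.567ms=6/7b +147.783ms=3/7b
3) 443.35ms=9/7b +147.783ms=3/7b
4) 591.133ms=12/7b +147.783ms=3/7b
5) 738.916ms=15/7b +147.783ms=3/7b
6) 886.7ms=18/7b +147.783ms=3/7b
7) 1034.483ms=3b +172.414ms=1/2b
8) 1206.897ms=7/2b +172.414ms=1/2b
9) 1379.31ms=4b +172.414ms=1/2b
10) 1551.724ms=9/2b +258.621ms=3/4b
11) 1810.345ms=21/4b +258.621ms=3/4b
12) 2068.966ms=6b +517.241ms=3/2b
13) 2586.207ms=15/2b +517.241ms=3/2b
14) 3103.448ms=9b +258.621ms=3/4b
15) 3362.069ms=39/4b +258.621ms=3/4b
16) 3620.69ms=21/2b +517.241ms=3/2b
Σ=12b of 12 (174bpm 3/4) — PASS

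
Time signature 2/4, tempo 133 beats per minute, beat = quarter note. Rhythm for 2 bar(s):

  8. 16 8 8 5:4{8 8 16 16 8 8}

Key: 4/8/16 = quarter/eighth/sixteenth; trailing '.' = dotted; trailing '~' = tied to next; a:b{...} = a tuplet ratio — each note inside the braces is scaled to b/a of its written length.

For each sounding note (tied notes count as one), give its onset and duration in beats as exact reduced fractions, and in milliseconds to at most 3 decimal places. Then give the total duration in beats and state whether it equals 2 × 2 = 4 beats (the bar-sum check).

1) 0.0ms=0b +338.346ms=3/4b
2) 338.346ms=3/4b +112.782ms=1/4b
3) 451.128ms=1b +225.564ms=1/2b
4) 676.692ms=3/2b +225.564ms=1/2b
5) 902.256ms=2b +180.451ms=2/5b
6) 1082.707ms=12/5b +180.451ms=2/5b
7) 1263.158ms=14/5b +90.226ms=1/5b
8) 1353.383ms=3b +90.226ms=1/5b
9) 1443.609ms=16/5b +180.451ms=2/5b
10) 1624.06ms=18/5b +180.451ms=2/5b
Σ=4b of 4 (133bpm 2/4) — PASS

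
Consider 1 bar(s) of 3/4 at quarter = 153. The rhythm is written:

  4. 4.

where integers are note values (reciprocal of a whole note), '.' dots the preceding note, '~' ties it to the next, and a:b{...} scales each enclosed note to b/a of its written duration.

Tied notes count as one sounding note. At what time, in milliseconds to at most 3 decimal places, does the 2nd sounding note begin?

note 2 onset = 3/2b = 588.235ms

1. 0.0ms @ 0 + 588.235ms (3/2)
2. 588.235ms @ 3/2 + 588.235ms (3/2)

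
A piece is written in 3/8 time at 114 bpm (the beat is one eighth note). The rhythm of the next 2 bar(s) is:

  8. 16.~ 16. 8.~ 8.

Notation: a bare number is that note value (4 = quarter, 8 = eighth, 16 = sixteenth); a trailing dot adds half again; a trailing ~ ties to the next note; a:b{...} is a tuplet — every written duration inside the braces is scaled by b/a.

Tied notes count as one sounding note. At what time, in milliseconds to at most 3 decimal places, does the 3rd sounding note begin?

1. 0.0ms @ 0 + 789.474ms (3/2)
2. 789.474ms @ 3/2 + 789.474ms (3/2)
3. 1578.947ms @ 3 + 1578.947ms (3)

note 3 onset = 3b = 1578.947ms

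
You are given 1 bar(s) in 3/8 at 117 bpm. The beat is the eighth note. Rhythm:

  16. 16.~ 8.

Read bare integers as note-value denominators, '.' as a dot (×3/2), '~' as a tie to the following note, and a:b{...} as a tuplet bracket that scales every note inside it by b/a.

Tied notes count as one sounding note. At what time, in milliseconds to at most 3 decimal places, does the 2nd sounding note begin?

note 2 onset = 3/4b = 384.615ms

1. 0.0ms @ 0 + 384.615ms (3/4)
2. 384.615ms @ 3/4 + 1153.846ms (9/4)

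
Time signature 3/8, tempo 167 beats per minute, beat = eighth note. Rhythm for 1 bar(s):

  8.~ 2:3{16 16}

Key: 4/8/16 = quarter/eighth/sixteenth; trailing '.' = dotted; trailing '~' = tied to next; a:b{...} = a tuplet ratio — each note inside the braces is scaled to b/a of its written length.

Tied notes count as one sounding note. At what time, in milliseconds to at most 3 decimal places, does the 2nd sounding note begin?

1. 0.0ms @ 0 + 808.383ms (9/4)
2. 808.383ms @ 9/4 + 269.461ms (3/4)

note 2 onset = 9/4b = 808.383ms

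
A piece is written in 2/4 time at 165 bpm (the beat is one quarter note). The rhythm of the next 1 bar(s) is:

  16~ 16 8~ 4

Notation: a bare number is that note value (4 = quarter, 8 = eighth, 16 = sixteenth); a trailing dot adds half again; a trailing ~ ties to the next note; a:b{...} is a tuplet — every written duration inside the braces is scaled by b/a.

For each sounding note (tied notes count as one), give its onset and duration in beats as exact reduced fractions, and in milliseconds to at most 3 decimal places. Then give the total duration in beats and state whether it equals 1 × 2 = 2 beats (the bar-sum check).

1) 0.0ms=0b +181.818ms=1/2b
2) 181.818ms=1/2b +545.455ms=3/2b
Σ=2b of 2 (165bpm 2/4) — PASS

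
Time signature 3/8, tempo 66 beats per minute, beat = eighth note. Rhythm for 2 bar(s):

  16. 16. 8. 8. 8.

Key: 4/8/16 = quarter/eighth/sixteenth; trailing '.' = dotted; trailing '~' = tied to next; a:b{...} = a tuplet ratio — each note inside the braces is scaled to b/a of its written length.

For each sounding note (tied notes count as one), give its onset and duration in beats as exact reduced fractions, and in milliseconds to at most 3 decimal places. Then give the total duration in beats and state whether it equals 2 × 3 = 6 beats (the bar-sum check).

1) 0.0ms=0b +681.818ms=3/4b
2) 681.818ms=3/4b +681.818ms=3/4b
3) 1363.636ms=3/2b +1363.636ms=3/2b
4) 2727.273ms=3b +1363.636ms=3/2b
5) 4090.909ms=9/2b +1363.636ms=3/2b
Σ=6b of 6 (66bpm 3/8) — PASS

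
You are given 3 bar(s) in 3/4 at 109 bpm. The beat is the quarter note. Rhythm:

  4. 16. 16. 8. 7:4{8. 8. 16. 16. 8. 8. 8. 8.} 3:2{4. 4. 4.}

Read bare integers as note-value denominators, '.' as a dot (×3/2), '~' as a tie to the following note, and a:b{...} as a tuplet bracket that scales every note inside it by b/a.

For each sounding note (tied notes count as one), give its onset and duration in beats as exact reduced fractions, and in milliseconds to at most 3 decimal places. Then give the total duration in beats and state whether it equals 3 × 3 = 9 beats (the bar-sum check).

1) 0.0ms=0b +825.688ms=3/2b
2) 825.688ms=3/2b +206.422ms=3/8b
3) 1032.11ms=15/8b +206.422ms=3/8b
4) 1238.532ms=9/4b +412.844ms=3/4b
5) 1651.376ms=3b +235.911ms=3/7b
6) 1887.287ms=24/7b +235.911ms=3/7b
7) 2123.198ms=27/7b +117.955ms=3/14b
8) 2241.153ms=57/14b +117.955ms=3/14b
9) 2359.109ms=30/7b +235.911ms=3/7b
10) 2595.02ms=33/7b +235.911ms=3/7b
11) 2830.931ms=36/7b +235.911ms=3/7b
12) 3066.841ms=39/7b +235.911ms=3/7b
13) 3302.752ms=6b +550.459ms=1b
14) 3853.211ms=7b +550.459ms=1b
15) 4403.67ms=8b +550.459ms=1b
Σ=9b of 9 (109bpm 3/4) — PASS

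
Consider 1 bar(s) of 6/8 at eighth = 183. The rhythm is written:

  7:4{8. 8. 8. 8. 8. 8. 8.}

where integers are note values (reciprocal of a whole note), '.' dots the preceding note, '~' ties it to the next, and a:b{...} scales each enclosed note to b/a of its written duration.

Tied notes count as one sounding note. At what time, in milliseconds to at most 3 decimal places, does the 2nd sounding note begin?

note 2 onset = 6/7b = 281.03ms

1. 0.0ms @ 0 + 281.03ms (6/7)
2. 281.03ms @ 6/7 + 281.03ms (6/7)
3. 562.061ms @ 12/7 + 281.03ms (6/7)
4. 843.091ms @ 18/7 + 281.03ms (6/7)
5. 1124.122ms @ 24/7 + 281.03ms (6/7)
6. 1405.152ms @ 30/7 + 281.03ms (6/7)
7. 1686.183ms @ 36/7 + 281.03ms (6/7)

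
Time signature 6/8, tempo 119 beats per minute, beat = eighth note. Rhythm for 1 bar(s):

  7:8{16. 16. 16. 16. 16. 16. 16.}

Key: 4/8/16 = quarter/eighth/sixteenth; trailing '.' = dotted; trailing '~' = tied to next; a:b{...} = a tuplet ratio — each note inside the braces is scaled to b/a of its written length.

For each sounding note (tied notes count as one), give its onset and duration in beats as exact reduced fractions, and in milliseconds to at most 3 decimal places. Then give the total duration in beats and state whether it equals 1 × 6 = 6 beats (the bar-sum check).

1) 0.0ms=0b +432.173ms=6/7b
2) 432.173ms=6/7b +432.173ms=6/7b
3) 864.346ms=12/7b +432.173ms=6/7b
4) 1296.519ms=18/7b +432.173ms=6/7b
5) 1728.691ms=24/7b +432.173ms=6/7b
6) 2160.864ms=30/7b +432.173ms=6/7b
7) 2593.037ms=36/7b +432.173ms=6/7b
Σ=6b of 6 (119bpm 6/8) — PASS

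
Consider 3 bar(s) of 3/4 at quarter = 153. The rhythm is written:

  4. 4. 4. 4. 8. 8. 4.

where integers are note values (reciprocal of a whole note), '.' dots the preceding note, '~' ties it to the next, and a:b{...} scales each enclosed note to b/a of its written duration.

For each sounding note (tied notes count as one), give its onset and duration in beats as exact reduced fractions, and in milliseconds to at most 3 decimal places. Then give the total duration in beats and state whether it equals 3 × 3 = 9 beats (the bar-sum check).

1) 0.0ms=0b +588.235ms=3/2b
2) 588.235ms=3/2b +588.235ms=3/2b
3) 1176.471ms=3b +588.235ms=3/2b
4) 1764.706ms=9/2b +588.235ms=3/2b
5) 2352.941ms=6b +294.118ms=3/4b
6) 2647.059ms=27/4b +294.118ms=3/4b
7) 2941.176ms=15/2b +588.235ms=3/2b
Σ=9b of 9 (153bpm 3/4) — PASS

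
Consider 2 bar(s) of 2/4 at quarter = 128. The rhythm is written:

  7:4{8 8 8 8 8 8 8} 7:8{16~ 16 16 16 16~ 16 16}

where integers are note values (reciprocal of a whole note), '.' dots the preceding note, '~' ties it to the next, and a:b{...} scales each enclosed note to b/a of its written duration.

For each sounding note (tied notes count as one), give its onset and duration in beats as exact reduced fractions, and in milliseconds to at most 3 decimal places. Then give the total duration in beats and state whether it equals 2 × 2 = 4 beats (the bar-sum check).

1) 0.0ms=0b +133.929ms=2/7b
2) 133.929ms=2/7b +133.929ms=2/7b
3) 267.857ms=4/7b +133.929ms=2/7b
4) 401.786ms=6/7b +133.929ms=2/7b
5) 535.714ms=8/7b +133.929ms=2/7b
6) 669.643ms=10/7b +133.929ms=2/7b
7) 803.571ms=12/7b +133.929ms=2/7b
8) 937.5ms=2b +267.857ms=4/7b
9) 1205.357ms=18/7b +133.929ms=2/7b
10) 1339.286ms=20/7b +133.929ms=2/7b
11) 1473.214ms=22/7b +267.857ms=4/7b
12) 1741.071ms=26/7b +133.929ms=2/7b
Σ=4b of 4 (128bpm 2/4) — PASS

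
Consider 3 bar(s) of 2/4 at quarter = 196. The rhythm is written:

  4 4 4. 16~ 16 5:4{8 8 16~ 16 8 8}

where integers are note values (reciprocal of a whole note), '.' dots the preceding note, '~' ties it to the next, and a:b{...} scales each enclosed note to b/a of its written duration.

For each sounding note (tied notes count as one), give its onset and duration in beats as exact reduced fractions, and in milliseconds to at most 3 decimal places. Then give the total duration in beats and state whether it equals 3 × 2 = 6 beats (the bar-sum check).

1) 0.0ms=0b +306.122ms=1b
2) 306.122ms=1b +306.122ms=1b
3) 612.245ms=2b +459.184ms=3/2b
4) 1071.429ms=7/2b +153.061ms=1/2b
5) 1224.49ms=4b +122.449ms=2/5b
6) 1346.939ms=22/5b +122.449ms=2/5b
7) 1469.388ms=24/5b +122.449ms=2/5b
8) 1591.837ms=26/5b +122.449ms=2/5b
9) 1714.286ms=28/5b +122.449ms=2/5b
Σ=6b of 6 (196bpm 2/4) — PASS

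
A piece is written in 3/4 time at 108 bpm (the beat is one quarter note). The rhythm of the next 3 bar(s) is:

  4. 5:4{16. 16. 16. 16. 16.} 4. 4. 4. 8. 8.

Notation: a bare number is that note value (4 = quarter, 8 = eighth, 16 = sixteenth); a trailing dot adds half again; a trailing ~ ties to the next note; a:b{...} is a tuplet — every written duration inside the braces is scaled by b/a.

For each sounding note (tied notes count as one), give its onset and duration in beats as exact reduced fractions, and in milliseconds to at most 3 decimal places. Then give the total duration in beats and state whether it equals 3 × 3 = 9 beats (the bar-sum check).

1) 0.0ms=0b +833.333ms=3/2b
2) 833.333ms=3/2b +166.667ms=3/10b
3) 1000.0ms=9/5b +166.667ms=3/10b
4) 1166.667ms=21/10b +166.667ms=3/10b
5) 1333.333ms=12/5b +166.667ms=3/10b
6) 1500.0ms=27/10b +166.667ms=3/10b
7) 1666.667ms=3b +833.333ms=3/2b
8) 2500.0ms=9/2b +833.333ms=3/2b
9) 3333.333ms=6b +833.333ms=3/2b
10) 4166.667ms=15/2b +416.667ms=3/4b
11) 4583.333ms=33/4b +416.667ms=3/4b
Σ=9b of 9 (108bpm 3/4) — PASS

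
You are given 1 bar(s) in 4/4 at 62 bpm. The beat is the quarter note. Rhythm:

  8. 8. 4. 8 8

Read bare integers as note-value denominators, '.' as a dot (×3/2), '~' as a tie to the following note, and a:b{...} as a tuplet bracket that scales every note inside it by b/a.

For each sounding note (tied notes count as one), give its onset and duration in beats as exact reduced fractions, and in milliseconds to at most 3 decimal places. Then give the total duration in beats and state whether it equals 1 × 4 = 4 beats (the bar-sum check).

1) 0.0ms=0b +725.806ms=3/4b
2) 725.806ms=3/4b +725.806ms=3/4b
3) 1451.613ms=3/2b +1451.613ms=3/2b
4) 2903.226ms=3b +483.871ms=1/2b
5) 3387.097ms=7/2b +483.871ms=1/2b
Σ=4b of 4 (62bpm 4/4) — PASS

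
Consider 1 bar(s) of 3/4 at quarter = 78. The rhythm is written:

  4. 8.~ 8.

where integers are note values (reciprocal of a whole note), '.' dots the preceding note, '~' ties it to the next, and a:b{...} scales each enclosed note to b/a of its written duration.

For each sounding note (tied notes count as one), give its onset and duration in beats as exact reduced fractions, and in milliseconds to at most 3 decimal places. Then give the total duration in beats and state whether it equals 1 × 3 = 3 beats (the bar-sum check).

1) 0.0ms=0b +1153.846ms=3/2b
2) 1153.846ms=3/2b +1153.846ms=3/2b
Σ=3b of 3 (78bpm 3/4) — PASS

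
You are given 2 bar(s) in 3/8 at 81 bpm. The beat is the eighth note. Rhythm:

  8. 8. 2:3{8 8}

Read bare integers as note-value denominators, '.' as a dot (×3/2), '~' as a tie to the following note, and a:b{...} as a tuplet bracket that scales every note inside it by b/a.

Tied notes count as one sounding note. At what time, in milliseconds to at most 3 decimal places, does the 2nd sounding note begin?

note 2 onset = 3/2b = 1111.111ms

1. 0.0ms @ 0 + 1111.111ms (3/2)
2. 1111.111ms @ 3/2 + 1111.111ms (3/2)
3. 2222.222ms @ 3 + 1111.111ms (3/2)
4. 3333.333ms @ 9/2 + 1111.111ms (3/2)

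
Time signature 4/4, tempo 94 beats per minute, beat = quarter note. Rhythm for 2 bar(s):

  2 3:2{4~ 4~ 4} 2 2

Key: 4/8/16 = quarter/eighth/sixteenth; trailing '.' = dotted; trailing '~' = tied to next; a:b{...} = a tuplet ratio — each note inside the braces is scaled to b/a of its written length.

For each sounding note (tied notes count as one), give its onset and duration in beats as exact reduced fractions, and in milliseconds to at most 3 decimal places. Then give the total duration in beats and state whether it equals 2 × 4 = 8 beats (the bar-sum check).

1) 0.0ms=0b +1276.596ms=2b
2) 1276.596ms=2b +1276.596ms=2b
3) 2553.191ms=4b +1276.596ms=2b
4) 3829.787ms=6b +1276.596ms=2b
Σ=8b of 8 (94bpm 4/4) — PASS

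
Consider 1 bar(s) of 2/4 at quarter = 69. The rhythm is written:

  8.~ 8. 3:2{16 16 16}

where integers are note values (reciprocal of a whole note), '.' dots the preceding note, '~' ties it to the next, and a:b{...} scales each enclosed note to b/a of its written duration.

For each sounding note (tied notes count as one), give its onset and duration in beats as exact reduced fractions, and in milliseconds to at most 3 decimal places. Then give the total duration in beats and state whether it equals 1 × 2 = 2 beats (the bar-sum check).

1) 0.0ms=0b +1304.348ms=3/2b
2) 1304.348ms=3/2b +144.928ms=1/6b
3) 1449.275ms=5/3b +144.928ms=1/6b
4) 1594.203ms=11/6b +144.928ms=1/6b
Σ=2b of 2 (69bpm 2/4) — PASS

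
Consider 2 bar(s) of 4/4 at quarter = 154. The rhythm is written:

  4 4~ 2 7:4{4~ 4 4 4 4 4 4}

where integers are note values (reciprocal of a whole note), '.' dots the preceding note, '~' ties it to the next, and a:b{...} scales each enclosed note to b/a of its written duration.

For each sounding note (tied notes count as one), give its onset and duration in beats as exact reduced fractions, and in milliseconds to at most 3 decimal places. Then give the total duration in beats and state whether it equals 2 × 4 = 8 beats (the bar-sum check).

1) 0.0ms=0b +389.61ms=1b
2) 389.61ms=1b +1168.831ms=3b
3) 1558.442ms=4b +445.269ms=8/7b
4) 2003.711ms=36/7b +222.635ms=4/7b
5) 2226.345ms=40/7b +222.635ms=4/7b
6) 2448.98ms=44/7b +222.635ms=4/7b
7) 2671.614ms=48/7b +222.635ms=4/7b
8) 2894.249ms=52/7b +222.635ms=4/7b
Σ=8b of 8 (154bpm 4/4) — PASS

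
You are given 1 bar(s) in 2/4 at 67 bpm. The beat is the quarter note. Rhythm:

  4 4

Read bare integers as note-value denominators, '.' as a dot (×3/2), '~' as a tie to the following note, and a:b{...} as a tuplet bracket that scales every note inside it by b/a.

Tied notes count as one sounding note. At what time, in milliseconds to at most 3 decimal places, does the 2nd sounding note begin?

note 2 onset = 1b = 895.522ms

1. 0.0ms @ 0 + 895.522ms (1)
2. 895.522ms @ 1 + 895.522ms (1)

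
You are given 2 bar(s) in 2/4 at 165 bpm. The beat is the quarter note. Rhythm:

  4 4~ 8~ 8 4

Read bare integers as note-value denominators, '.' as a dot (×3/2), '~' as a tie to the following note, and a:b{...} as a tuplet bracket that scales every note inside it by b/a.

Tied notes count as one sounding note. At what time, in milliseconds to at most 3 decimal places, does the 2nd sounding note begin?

note 2 onset = 1b = 363.636ms

1. 0.0ms @ 0 + 363.636ms (1)
2. 363.636ms @ 1 + 727.273ms (2)
3. 1090.909ms @ 3 + 363.636ms (1)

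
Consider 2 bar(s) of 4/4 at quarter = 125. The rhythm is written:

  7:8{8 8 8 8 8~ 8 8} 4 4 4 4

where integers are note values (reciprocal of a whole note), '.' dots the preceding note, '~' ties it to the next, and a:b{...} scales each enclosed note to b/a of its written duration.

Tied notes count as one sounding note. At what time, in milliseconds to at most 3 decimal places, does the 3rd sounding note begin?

1. 0.0ms @ 0 + 274.286ms (4/7)
2. 274.286ms @ 4/7 + 274.286ms (4/7)
3. 548.571ms @ 8/7 + 274.286ms (4/7)
4. 822.857ms @ 12/7 + 274.286ms (4/7)
5. 1097.143ms @ 16/7 + 548.571ms (8/7)
6. 1645.714ms @ 24/7 + 274.286ms (4/7)
7. 1920.0ms @ 4 + 480.0ms (1)
8. 2400.0ms @ 5 + 480.0ms (1)
9. 2880.0ms @ 6 + 480.0ms (1)
10. 3360.0ms @ 7 + 480.0ms (1)

note 3 onset = 8/7b = 548.571ms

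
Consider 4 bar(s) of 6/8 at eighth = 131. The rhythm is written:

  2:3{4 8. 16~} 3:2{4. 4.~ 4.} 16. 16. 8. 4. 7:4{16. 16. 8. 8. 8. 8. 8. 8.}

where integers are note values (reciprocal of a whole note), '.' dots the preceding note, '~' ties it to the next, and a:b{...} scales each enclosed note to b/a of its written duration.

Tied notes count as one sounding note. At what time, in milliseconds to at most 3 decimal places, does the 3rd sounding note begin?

1. 0.0ms @ 0 + 1374.046ms (3)
2. 1374.046ms @ 3 + 1030.534ms (9/4)
3. 2404.58ms @ 21/4 + 1259.542ms (11/4)
4. 3664.122ms @ 8 + 1832.061ms (4)
5. 5496.183ms @ 12 + 343.511ms (3/4)
6. 5839.695ms @ 51/4 + 343.511ms (3/4)
7. 6183.206ms @ 27/2 + 687.023ms (3/2)
8. 6870.229ms @ 15 + 1374.046ms (3)
9. 8244.275ms @ 18 + 196.292ms (3/7)
10. 8440.567ms @ 129/7 + 196.292ms (3/7)
11. 8636.859ms @ 132/7 + 392.585ms (6/7)
12. 9029.444ms @ 138/7 + 392.585ms (6/7)
13. 9422.028ms @ 144/7 + 392.585ms (6/7)
14. 9814.613ms @ 150/7 + 392.585ms (6/7)
15. 10207.197ms @ 156/7 + 392.585ms (6/7)
16. 10599.782ms @ 162/7 + 392.585ms (6/7)

note 3 onset = 21/4b = 2404.58ms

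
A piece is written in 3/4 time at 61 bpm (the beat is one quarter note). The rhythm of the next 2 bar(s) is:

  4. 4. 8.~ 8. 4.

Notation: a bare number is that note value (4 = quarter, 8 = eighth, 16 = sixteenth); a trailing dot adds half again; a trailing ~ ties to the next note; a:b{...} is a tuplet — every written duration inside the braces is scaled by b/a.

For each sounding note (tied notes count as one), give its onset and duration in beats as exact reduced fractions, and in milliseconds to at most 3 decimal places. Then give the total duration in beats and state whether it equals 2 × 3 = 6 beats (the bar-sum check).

1) 0.0ms=0b +1475.41ms=3/2b
2) 1475.41ms=3/2b +1475.41ms=3/2b
3) 2950.82ms=3b +1475.41ms=3/2b
4) 4426.23ms=9/2b +1475.41ms=3/2b
Σ=6b of 6 (61bpm 3/4) — PASS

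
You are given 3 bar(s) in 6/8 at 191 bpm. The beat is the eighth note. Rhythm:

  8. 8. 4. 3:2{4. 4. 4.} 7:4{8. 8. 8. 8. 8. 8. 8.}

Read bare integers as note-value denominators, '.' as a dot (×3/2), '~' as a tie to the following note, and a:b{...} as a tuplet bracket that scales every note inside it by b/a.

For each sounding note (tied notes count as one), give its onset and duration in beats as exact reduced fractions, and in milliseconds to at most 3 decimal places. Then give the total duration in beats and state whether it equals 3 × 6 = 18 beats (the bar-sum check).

1) 0.0ms=0b +471.204ms=3/2b
2) 471.204ms=3/2b +471.204ms=3/2b
3) 942.408ms=3b +942.408ms=3b
4) 1884.817ms=6b +628.272ms=2b
5) 2513.089ms=8b +628.272ms=2b
6) 3141.361ms=10b +628.272ms=2b
7) 3769.634ms=12b +269.26ms=6/7b
8) 4038.893ms=90/7b +269.26ms=6/7b
9) 4308.153ms=96/7b +269.26ms=6/7b
10) 4577.412ms=102/7b +269.26ms=6/7b
11) 4846.672ms=108/7b +269.26ms=6/7b
12) 5115.931ms=114/7b +269.26ms=6/7b
13) 5385.191ms=120/7b +269.26ms=6/7b
Σ=18b of 18 (191bpm 6/8) — PASS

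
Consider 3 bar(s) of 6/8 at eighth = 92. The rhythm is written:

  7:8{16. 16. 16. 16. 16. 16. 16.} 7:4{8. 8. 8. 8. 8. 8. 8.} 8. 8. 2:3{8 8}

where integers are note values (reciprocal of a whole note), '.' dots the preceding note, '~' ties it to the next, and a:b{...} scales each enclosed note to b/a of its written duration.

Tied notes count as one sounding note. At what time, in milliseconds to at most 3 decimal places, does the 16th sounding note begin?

note 16 onset = 27/2b = 8804.348ms

1. 0.0ms @ 0 + 559.006ms (6/7)
2. 559.006ms @ 6/7 + 559.006ms (6/7)
3. 1118.012ms @ 12/7 + 559.006ms (6/7)
4. 1677.019ms @ 18/7 + 559.006ms (6/7)
5. 2236.025ms @ 24/7 + 559.006ms (6/7)
6. 2795.031ms @ 30/7 + 559.006ms (6/7)
7. 3354.037ms @ 36/7 + 559.006ms (6/7)
8. 3913.043ms @ 6 + 559.006ms (6/7)
9. 4472.05ms @ 48/7 + 559.006ms (6/7)
10. 5031.056ms @ 54/7 + 559.006ms (6/7)
11. 5590.062ms @ 60/7 + 559.006ms (6/7)
12. 6149.068ms @ 66/7 + 559.006ms (6/7)
13. 6708.075ms @ 72/7 + 559.006ms (6/7)
14. 7267.081ms @ 78/7 + 559.006ms (6/7)
15. 7826.087ms @ 12 + 978.261ms (3/2)
16. 8804.348ms @ 27/2 + 978.261ms (3/2)
17. 9782.609ms @ 15 + 978.261ms (3/2)
18. 10760.87ms @ 33/2 + 978.261ms (3/2)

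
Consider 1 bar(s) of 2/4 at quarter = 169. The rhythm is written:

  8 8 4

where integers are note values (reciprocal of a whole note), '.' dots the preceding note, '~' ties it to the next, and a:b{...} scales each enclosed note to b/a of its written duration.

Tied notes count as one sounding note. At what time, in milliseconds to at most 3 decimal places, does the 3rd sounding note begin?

note 3 onset = 1b = 355.03ms

1. 0.0ms @ 0 + 177.515ms (1/2)
2. 177.515ms @ 1/2 + 177.515ms (1/2)
3. 355.03ms @ 1 + 355.03ms (1)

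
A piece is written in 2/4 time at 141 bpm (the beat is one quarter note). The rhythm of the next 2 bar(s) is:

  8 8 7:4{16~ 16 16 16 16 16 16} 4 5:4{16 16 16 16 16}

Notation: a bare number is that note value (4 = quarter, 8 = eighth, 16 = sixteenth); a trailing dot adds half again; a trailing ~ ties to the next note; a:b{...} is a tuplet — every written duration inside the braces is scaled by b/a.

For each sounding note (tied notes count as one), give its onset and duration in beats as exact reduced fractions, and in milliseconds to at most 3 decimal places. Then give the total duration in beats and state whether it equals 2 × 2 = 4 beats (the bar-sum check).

1) 0.0ms=0b +212.766ms=1/2b
2) 212.766ms=1/2b +212.766ms=1/2b
3) 425.532ms=1b +121.581ms=2/7b
4) 547.112ms=9/7b +60.79ms=1/7b
5) 607.903ms=10/7b +60.79ms=1/7b
6) 668.693ms=11/7b +60.79ms=1/7b
7) 729.483ms=12/7b +60.79ms=1/7b
8) 790.274ms=13/7b +60.79ms=1/7b
9) 851.064ms=2b +425.532ms=1b
10) 1276.596ms=3b +85.106ms=1/5b
11) 1361.702ms=16/5b +85.106ms=1/5b
12) 1446.809ms=17/5b +85.106ms=1/5b
13) 1531.915ms=18/5b +85.106ms=1/5b
14) 1617.021ms=19/5b +85.106ms=1/5b
Σ=4b of 4 (141bpm 2/4) — PASS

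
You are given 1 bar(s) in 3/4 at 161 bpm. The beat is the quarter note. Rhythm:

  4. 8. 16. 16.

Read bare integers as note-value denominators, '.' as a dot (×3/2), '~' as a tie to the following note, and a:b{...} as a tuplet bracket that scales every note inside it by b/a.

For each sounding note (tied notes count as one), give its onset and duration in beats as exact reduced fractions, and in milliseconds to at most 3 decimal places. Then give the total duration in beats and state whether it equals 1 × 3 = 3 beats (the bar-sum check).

1) 0.0ms=0b +559.006ms=3/2b
2) 559.006ms=3/2b +279.503ms=3/4b
3) 838.509ms=9/4b +139.752ms=3/8b
4) 978.261ms=21/8b +139.752ms=3/8b
Σ=3b of 3 (161bpm 3/4) — PASS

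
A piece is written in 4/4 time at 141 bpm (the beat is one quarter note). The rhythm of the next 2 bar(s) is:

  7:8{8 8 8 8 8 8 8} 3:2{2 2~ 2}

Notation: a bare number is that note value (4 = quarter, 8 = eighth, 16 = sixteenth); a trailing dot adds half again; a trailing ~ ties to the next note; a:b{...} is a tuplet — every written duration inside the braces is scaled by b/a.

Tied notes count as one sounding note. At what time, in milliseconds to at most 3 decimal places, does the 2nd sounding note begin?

1. 0.0ms @ 0 + 243.161ms (4/7)
2. 243.161ms @ 4/7 + 243.161ms (4/7)
3. 486.322ms @ 8/7 + 243.161ms (4/7)
4. 729.483ms @ 12/7 + 243.161ms (4/7)
5. 972.644ms @ 16/7 + 243.161ms (4/7)
6. 1215.805ms @ 20/7 + 243.161ms (4/7)
7. 1458.967ms @ 24/7 + 243.161ms (4/7)
8. 1702.128ms @ 4 + 567.376ms (4/3)
9. 2269.504ms @ 16/3 + 1134.752ms (8/3)

note 2 onset = 4/7b = 243.161ms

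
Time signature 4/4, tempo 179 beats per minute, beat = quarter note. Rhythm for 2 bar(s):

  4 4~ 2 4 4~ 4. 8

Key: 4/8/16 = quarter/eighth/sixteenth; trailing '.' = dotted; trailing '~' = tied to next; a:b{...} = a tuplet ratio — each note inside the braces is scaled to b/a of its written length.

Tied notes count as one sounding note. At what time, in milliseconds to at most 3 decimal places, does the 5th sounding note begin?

note 5 onset = 15/2b = 2513.966ms

1. 0.0ms @ 0 + 335.196ms (1)
2. 335.196ms @ 1 + 1005.587ms (3)
3. 1340.782ms @ 4 + 335.196ms (1)
4. 1675.978ms @ 5 + 837.989ms (5/2)
5. 2513.966ms @ 15/2 + 167.598ms (1/2)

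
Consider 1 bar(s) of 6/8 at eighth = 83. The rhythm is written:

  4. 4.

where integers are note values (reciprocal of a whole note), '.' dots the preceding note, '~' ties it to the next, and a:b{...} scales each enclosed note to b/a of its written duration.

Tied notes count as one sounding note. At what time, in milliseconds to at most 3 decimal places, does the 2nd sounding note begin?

note 2 onset = 3b = 2168.675ms

1. 0.0ms @ 0 + 2168.675ms (3)
2. 2168.675ms @ 3 + 2168.675ms (3)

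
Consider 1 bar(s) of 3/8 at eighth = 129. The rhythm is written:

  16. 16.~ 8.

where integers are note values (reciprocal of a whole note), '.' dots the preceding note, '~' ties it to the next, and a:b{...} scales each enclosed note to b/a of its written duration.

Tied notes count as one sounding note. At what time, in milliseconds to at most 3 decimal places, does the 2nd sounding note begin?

note 2 onset = 3/4b = 348.837ms

1. 0.0ms @ 0 + 348.837ms (3/4)
2. 348.837ms @ 3/4 + 1046.512ms (9/4)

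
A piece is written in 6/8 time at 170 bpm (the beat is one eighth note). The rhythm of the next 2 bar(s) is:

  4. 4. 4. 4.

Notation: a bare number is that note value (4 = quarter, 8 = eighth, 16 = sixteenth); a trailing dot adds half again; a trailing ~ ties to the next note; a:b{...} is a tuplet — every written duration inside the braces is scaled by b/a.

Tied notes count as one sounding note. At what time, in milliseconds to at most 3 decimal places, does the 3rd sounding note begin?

1. 0.0ms @ 0 + 1058.824ms (3)
2. 1058.824ms @ 3 + 1058.824ms (3)
3. 2117.647ms @ 6 + 1058.824ms (3)
4. 3176.471ms @ 9 + 1058.824ms (3)

note 3 onset = 6b = 2117.647ms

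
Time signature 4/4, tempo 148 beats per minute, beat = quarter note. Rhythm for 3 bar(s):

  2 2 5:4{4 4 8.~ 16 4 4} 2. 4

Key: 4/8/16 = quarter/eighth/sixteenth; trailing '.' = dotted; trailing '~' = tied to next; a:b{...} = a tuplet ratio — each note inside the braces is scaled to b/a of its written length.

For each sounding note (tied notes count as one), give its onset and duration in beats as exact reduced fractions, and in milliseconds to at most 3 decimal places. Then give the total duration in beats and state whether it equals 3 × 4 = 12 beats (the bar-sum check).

1) 0.0ms=0b +810.811ms=2b
2) 810.811ms=2b +810.811ms=2b
3) 1621.622ms=4b +324.324ms=4/5b
4) 1945.946ms=24/5b +324.324ms=4/5b
5) 2270.27ms=28/5b +324.324ms=4/5b
6) 2594.595ms=32/5b +324.324ms=4/5b
7) 2918.919ms=36/5b +324.324ms=4/5b
8) 3243.243ms=8b +1216.216ms=3b
9) 4459.459ms=11b +405.405ms=1b
Σ=12b of 12 (148bpm 4/4) — PASS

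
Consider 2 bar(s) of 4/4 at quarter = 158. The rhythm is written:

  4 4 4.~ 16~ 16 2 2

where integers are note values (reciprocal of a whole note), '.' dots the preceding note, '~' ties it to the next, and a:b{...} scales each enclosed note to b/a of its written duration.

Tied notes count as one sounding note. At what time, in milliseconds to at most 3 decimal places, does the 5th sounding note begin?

1. 0.0ms @ 0 + 379.747ms (1)
2. 379.747ms @ 1 + 379.747ms (1)
3. 759.494ms @ 2 + 759.494ms (2)
4. 1518.987ms @ 4 + 759.494ms (2)
5. 2278.481ms @ 6 + 759.494ms (2)

note 5 onset = 6b = 2278.481ms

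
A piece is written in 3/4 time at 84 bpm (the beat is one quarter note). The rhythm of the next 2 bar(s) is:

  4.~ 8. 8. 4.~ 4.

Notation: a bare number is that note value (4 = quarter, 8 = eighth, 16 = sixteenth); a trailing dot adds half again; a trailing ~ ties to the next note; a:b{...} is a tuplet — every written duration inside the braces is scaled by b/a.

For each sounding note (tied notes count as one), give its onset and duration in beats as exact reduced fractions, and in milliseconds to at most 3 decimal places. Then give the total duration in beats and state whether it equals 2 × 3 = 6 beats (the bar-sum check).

1) 0.0ms=0b +1607.143ms=9/4b
2) 1607.143ms=9/4b +535.714ms=3/4b
3) 2142.857ms=3b +2142.857ms=3b
Σ=6b of 6 (84bpm 3/4) — PASS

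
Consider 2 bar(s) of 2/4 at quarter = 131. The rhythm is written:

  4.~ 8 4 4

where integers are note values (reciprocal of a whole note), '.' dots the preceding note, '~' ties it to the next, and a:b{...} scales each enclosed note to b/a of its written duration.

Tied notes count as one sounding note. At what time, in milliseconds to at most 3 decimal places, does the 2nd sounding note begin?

1. 0.0ms @ 0 + 916.031ms (2)
2. 916.031ms @ 2 + 458.015ms (1)
3. 1374.046ms @ 3 + 458.015ms (1)

note 2 onset = 2b = 916.031ms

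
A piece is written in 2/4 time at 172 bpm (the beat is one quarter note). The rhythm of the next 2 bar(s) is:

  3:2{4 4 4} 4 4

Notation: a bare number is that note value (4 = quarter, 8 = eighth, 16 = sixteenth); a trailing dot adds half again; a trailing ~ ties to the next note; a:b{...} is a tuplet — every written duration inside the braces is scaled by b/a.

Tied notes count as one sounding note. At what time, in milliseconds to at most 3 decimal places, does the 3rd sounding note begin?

1. 0.0ms @ 0 + 232.558ms (2/3)
2. 232.558ms @ 2/3 + 232.558ms (2/3)
3. 465.116ms @ 4/3 + 232.558ms (2/3)
4. 697.674ms @ 2 + 348.837ms (1)
5. 1046.512ms @ 3 + 348.837ms (1)

note 3 onset = 4/3b = 465.116ms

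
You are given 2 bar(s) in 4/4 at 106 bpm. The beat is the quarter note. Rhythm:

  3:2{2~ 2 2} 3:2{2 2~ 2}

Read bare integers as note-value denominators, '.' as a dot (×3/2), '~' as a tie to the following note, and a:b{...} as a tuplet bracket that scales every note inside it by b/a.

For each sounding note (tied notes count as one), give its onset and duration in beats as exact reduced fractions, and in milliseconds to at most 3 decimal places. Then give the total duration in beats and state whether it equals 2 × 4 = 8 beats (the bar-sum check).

1) 0.0ms=0b +1509.434ms=8/3b
2) 1509.434ms=8/3b +754.717ms=4/3b
3) 2264.151ms=4b +754.717ms=4/3b
4) 3018.868ms=16/3b +1509.434ms=8/3b
Σ=8b of 8 (106bpm 4/4) — PASS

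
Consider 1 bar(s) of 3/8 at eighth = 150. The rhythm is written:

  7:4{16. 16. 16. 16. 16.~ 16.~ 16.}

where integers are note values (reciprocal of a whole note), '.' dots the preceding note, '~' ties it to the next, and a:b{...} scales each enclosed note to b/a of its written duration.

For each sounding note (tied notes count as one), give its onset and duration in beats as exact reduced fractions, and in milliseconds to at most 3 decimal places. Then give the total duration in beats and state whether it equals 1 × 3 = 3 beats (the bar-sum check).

1) 0.0ms=0b +171.429ms=3/7b
2) 171.429ms=3/7b +171.429ms=3/7b
3) 342.857ms=6/7b +171.429ms=3/7b
4) 514.286ms=9/7b +171.429ms=3/7b
5) 685.714ms=12/7b +514.286ms=9/7b
Σ=3b of 3 (150bpm 3/8) — PASS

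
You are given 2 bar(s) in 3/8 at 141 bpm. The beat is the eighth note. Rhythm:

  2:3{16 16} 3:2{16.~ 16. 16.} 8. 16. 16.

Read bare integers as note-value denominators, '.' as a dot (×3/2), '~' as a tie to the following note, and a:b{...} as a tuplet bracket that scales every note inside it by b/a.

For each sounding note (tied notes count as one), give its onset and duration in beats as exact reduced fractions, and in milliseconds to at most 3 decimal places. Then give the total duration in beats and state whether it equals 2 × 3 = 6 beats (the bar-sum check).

1) 0.0ms=0b +319.149ms=3/4b
2) 319.149ms=3/4b +319.149ms=3/4b
3) 638.298ms=3/2b +425.532ms=1b
4) 1063.83ms=5/2b +212.766ms=1/2b
5) 1276.596ms=3b +638.298ms=3/2b
6) 1914.894ms=9/2b +319.149ms=3/4b
7) 2234.043ms=21/4b +319.149ms=3/4b
Σ=6b of 6 (141bpm 3/8) — PASS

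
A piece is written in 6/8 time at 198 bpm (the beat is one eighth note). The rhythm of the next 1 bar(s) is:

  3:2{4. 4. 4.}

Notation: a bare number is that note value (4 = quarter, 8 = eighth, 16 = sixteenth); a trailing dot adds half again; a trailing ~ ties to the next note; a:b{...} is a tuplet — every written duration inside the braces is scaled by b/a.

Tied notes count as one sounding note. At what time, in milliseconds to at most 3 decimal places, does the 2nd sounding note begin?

1. 0.0ms @ 0 + 606.061ms (2)
2. 606.061ms @ 2 + 606.061ms (2)
3. 1212.121ms @ 4 + 606.061ms (2)

note 2 onset = 2b = 606.061ms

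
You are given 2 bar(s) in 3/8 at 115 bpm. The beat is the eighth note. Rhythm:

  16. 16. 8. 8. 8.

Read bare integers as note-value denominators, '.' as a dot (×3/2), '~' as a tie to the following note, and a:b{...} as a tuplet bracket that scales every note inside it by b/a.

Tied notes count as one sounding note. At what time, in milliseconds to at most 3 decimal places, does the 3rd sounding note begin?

note 3 onset = 3/2b = 782.609ms

1. 0.0ms @ 0 + 391.304ms (3/4)
2. 391.304ms @ 3/4 + 391.304ms (3/4)
3. 782.609ms @ 3/2 + 782.609ms (3/2)
4. 1565.217ms @ 3 + 782.609ms (3/2)
5. 2347.826ms @ 9/2 + 782.609ms (3/2)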